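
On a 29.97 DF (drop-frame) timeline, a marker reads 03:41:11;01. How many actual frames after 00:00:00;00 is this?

397733

Complete 10-minute blocks: 22, each 17982 frames → 395604.
Remaining 1 whole minute in the current block: 1800 + 0 × 1798 = 1800 frames.
Within the current minute: 11 × 30 + 1 − 2 = 329 (labels ;00/;01 skipped at this minute). Total = 395604 + 1800 + 329 = 397733.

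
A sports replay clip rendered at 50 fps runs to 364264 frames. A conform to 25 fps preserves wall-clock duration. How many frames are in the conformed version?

Target frames = source frames × (target rate / source rate) = 364264 × (25)/(50) = 364264 × 1/2 = 182132.

182132 frames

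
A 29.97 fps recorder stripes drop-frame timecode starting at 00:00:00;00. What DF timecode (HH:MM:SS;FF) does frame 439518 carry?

04:04:25;08

Ten DF minutes hold 17982 frames, so frame 439518 lies in block 24 (frames 431568–449549) with 7950 frames into that block.
The block's first minute is 1800 frames and the rest 1798 each; 7950 frames reaches minute 4, so 24 × 18 + 4 × 2 = 440 labels have been skipped so far.
Adding those back, label number 439518 + 440 = 439958 at 30 labels/s is 14665 s + 8 f = 4 h 4 min 25 s frame 8, i.e. 04:04:25;08.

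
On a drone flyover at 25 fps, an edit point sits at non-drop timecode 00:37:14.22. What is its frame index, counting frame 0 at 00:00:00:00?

Total seconds to the label: (0 × 3600 + 37 × 60 + 14) = 2234.
Frame index = 2234 × 25 + 22 = 55872.

frame 55872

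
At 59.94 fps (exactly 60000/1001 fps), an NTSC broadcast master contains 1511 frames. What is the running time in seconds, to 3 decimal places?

Running time = 1511 × 1001/60000 = 1512511/60000 s ≈ 25.209 s.

25.209 seconds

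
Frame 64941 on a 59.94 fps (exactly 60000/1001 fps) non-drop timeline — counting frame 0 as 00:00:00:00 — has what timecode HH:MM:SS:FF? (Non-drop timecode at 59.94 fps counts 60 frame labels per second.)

00:18:02:21

64941 ÷ 60 = 1082 full seconds, remainder 21 frames.
1082 s = 0 h 18 min 2 s.
Timecode: 00:18:02:21.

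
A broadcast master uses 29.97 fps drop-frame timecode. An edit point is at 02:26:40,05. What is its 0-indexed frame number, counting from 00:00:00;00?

As if non-drop at 30 labels/s: (2 × 3600 + 26 × 60 + 40) × 30 + 5 = 264005.
Minute boundaries passed: 146; those not divisible by 10: 146 − 14 = 132; dropped labels = 2 × 132 = 264.
Actual frame index = 264005 − 264 = 263741.

263741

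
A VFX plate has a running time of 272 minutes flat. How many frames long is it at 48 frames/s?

783360 frames

272 min = 16320 s.
Frames = 16320 × 48 = 783360.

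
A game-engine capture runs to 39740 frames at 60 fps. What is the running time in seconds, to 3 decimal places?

Running time = 39740 × 1/60 = 1987/3 s ≈ 662.333 s.

662.333 seconds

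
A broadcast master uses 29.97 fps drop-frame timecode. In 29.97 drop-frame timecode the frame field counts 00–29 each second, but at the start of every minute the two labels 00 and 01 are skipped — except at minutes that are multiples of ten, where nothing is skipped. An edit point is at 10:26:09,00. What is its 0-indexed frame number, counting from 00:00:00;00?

Complete 10-minute blocks: 62, each 17982 frames → 1114884.
Remaining 6 whole minutes in the current block: 1800 + 5 × 1798 = 10790 frames.
Within the current minute: 9 × 30 + 0 − 2 = 268 (labels ;00/;01 skipped at this minute). Total = 1114884 + 10790 + 268 = 1125942.

1125942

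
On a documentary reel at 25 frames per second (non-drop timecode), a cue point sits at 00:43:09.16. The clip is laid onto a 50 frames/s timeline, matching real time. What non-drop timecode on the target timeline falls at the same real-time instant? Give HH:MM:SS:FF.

00:43:09:32

Source frame index: (0×3600 + 43×60 + 9) × 25 + 16 = 64741.
Real time: 64741 / (25) = 64741/25 s.
Target frame: (64741/25) × (50) = 129482.
At 50 labels/s: frame 129482 → 00:43:09:32.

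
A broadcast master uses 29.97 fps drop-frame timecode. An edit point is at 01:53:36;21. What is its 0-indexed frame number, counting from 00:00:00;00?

204297

Complete 10-minute blocks: 11, each 17982 frames → 197802.
Remaining 3 whole minutes in the current block: 1800 + 2 × 1798 = 5396 frames.
Within the current minute: 36 × 30 + 21 − 2 = 1099 (labels ;00/;01 skipped at this minute). Total = 197802 + 5396 + 1099 = 204297.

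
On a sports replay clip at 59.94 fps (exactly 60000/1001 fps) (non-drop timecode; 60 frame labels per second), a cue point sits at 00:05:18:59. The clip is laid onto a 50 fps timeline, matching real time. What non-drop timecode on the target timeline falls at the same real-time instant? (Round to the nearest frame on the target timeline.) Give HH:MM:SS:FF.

00:05:19:15

Source frame index: (0×3600 + 5×60 + 18) × 60 + 59 = 19139.
Real time: 19139 / (60000/1001) = 19158139/60000 s.
Target frame: (19158139/60000) × (50) = 19158139/1200 ≈ 15965.116 → 15965.
At 50 labels/s: frame 15965 → 00:05:19:15.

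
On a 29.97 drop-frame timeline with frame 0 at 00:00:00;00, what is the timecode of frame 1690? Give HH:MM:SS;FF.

Each 10-minute DF block holds 10 × 60 × 30 − 9 × 2 = 17982 frames. 1690 ÷ 17982 → 0 full blocks, remainder 1690.
Within the partial block the first minute is 1800 frames and each further minute 1798, so 0 further minute boundaries passed. Total skipped labels = 18 × 0 + 2 × 0 = 0.
Non-drop label index = 1690 + 0 = 1690; at 30 labels/s that is 00:00:56:10, i.e. DF 00:00:56;10.

00:00:56;10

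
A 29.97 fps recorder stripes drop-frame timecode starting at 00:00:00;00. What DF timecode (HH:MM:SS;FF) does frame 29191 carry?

Each 10-minute DF block holds 10 × 60 × 30 − 9 × 2 = 17982 frames. 29191 ÷ 17982 → 1 full block, remainder 11209.
Within the partial block the first minute is 1800 frames and each further minute 1798, so 6 further minute boundaries passed. Total skipped labels = 18 × 1 + 2 × 6 = 30.
Non-drop label index = 29191 + 30 = 29221; at 30 labels/s that is 00:16:14:01, i.e. DF 00:16:14;01.

00:16:14;01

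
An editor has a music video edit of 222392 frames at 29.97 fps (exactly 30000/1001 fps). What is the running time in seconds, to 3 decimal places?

Running time = 222392 × 1001/30000 = 27826799/3750 s ≈ 7420.480 s.

7420.480 seconds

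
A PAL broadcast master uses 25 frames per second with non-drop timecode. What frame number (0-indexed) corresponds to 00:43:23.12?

Total seconds to the label: (0 × 3600 + 43 × 60 + 23) = 2603.
Frame index = 2603 × 25 + 12 = 65087.

65087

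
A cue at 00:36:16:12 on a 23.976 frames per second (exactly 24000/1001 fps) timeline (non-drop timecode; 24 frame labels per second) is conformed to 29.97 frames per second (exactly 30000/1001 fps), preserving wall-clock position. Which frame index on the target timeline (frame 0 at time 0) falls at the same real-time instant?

frame 65295

Source frame index: (0×3600 + 36×60 + 16) × 24 + 12 = 52236.
Real time: 52236 / (24000/1001) = 4357353/2000 s.
Target frame: (4357353/2000) × (30000/1001) = 65295.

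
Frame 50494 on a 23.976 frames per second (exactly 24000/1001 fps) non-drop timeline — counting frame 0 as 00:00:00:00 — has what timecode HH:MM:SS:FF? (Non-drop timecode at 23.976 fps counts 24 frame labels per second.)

50494 ÷ 24 = 2103 full seconds, remainder 22 frames.
2103 s = 0 h 35 min 3 s.
Timecode: 00:35:03:22.

00:35:03:22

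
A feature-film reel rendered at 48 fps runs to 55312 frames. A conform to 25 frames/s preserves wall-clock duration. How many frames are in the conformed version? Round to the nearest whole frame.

28808 frames

Frames at target rate = 55312 × (25) / (48) = 86425/3 ≈ 28808.333.
Nearest whole frame: 28808.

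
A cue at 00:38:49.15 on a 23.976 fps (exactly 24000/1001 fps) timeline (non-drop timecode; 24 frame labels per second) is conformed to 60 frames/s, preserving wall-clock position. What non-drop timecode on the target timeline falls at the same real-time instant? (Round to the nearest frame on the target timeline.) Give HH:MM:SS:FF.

00:38:51:57

Source frame index: (0×3600 + 38×60 + 49) × 24 + 15 = 55911.
Real time: 55911 / (24000/1001) = 18655637/8000 s.
Target frame: (18655637/8000) × (60) = 55966911/400 ≈ 139917.277 → 139917.
At 60 labels/s: frame 139917 → 00:38:51:57.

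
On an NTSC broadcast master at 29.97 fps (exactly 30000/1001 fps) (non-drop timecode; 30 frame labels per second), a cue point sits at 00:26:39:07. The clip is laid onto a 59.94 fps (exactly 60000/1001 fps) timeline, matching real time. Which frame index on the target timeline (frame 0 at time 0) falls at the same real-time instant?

Source frame index: (0×3600 + 26×60 + 39) × 30 + 7 = 47977.
Real time: 47977 / (30000/1001) = 48024977/30000 s.
Target frame: (48024977/30000) × (60000/1001) = 95954.

frame 95954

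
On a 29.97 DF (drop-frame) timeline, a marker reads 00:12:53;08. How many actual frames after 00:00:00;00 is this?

23176

Complete 10-minute blocks: 1, each 17982 frames → 17982.
Remaining 2 whole minutes in the current block: 1800 + 1 × 1798 = 3598 frames.
Within the current minute: 53 × 30 + 8 − 2 = 1596 (labels ;00/;01 skipped at this minute). Total = 17982 + 3598 + 1596 = 23176.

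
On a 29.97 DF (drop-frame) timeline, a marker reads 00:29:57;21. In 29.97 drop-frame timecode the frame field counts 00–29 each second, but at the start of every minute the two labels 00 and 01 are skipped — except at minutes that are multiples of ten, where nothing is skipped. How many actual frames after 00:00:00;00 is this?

Complete 10-minute blocks: 2, each 17982 frames → 35964.
Remaining 9 whole minutes in the current block: 1800 + 8 × 1798 = 16184 frames.
Within the current minute: 57 × 30 + 21 − 2 = 1729 (labels ;00/;01 skipped at this minute). Total = 35964 + 16184 + 1729 = 53877.

53877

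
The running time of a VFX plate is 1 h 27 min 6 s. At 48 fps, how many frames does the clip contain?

1 h 27 min 6 s = 5226 s.
Frames = 5226 × 48 = 250848.

250848 frames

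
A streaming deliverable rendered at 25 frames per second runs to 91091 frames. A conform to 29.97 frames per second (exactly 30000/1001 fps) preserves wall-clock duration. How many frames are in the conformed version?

Target frames = source frames × (target rate / source rate) = 91091 × (30000/1001)/(25) = 91091 × 1200/1001 = 109200.

109200 frames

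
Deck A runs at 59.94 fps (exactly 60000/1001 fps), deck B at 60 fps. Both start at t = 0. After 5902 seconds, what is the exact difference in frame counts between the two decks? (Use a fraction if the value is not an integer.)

27240/77 frames

A emits 60000/1001 × 5902 = 27240000/77 frames; B emits 60 × 5902 = 354120.
Difference = 27240/77 frames (≈ 353.7662); B is ahead of A.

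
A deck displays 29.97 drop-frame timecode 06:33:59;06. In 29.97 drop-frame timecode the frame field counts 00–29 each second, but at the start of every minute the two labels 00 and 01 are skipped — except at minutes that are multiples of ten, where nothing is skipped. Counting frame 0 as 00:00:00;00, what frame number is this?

708468

Complete 10-minute blocks: 39, each 17982 frames → 701298.
Remaining 3 whole minutes in the current block: 1800 + 2 × 1798 = 5396 frames.
Within the current minute: 59 × 30 + 6 − 2 = 1774 (labels ;00/;01 skipped at this minute). Total = 701298 + 5396 + 1774 = 708468.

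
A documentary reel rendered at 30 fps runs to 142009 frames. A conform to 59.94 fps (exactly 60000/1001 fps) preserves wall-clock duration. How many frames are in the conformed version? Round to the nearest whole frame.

Frames at target rate = 142009 × (60000/1001) / (30) = 40574000/143 ≈ 283734.266.
Nearest whole frame: 283734.

283734 frames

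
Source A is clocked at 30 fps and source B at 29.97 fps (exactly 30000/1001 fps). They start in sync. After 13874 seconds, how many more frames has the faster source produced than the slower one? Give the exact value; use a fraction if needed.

59460/143 frames

A emits 30 × 13874 = 416220 frames; B emits 30000/1001 × 13874 = 59460000/143.
Difference = 59460/143 frames (≈ 415.8042); B is behind A.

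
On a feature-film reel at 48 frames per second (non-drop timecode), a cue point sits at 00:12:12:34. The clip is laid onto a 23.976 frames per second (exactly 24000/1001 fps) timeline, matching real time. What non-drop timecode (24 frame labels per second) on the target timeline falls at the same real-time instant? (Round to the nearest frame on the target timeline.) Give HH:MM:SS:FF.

Source frame index: (0×3600 + 12×60 + 12) × 48 + 34 = 35170.
Real time: 35170 / (48) = 17585/24 s.
Target frame: (17585/24) × (24000/1001) = 17585000/1001 ≈ 17567.433 → 17567.
At 24 labels/s: frame 17567 → 00:12:11:23.

00:12:11:23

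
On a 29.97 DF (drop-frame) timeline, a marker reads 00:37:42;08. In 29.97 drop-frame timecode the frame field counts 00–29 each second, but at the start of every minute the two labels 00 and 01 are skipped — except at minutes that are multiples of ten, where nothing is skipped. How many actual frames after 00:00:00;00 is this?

67800

As if non-drop at 30 labels/s: (0 × 3600 + 37 × 60 + 42) × 30 + 8 = 67868.
Minute boundaries passed: 37; those not divisible by 10: 37 − 3 = 34; dropped labels = 2 × 34 = 68.
Actual frame index = 67868 − 68 = 67800.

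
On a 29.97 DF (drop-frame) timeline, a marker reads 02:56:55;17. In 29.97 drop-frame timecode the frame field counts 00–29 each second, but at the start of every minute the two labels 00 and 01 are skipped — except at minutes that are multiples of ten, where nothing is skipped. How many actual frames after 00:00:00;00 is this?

318149

Complete 10-minute blocks: 17, each 17982 frames → 305694.
Remaining 6 whole minutes in the current block: 1800 + 5 × 1798 = 10790 frames.
Within the current minute: 55 × 30 + 17 − 2 = 1665 (labels ;00/;01 skipped at this minute). Total = 305694 + 10790 + 1665 = 318149.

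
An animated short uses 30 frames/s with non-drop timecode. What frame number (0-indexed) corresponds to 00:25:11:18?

Total seconds to the label: (0 × 3600 + 25 × 60 + 11) = 1511.
Frame index = 1511 × 30 + 18 = 45348.

frame 45348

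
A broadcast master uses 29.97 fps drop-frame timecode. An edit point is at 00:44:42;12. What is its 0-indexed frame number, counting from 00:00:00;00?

80392

Complete 10-minute blocks: 4, each 17982 frames → 71928.
Remaining 4 whole minutes in the current block: 1800 + 3 × 1798 = 7194 frames.
Within the current minute: 42 × 30 + 12 − 2 = 1270 (labels ;00/;01 skipped at this minute). Total = 71928 + 7194 + 1270 = 80392.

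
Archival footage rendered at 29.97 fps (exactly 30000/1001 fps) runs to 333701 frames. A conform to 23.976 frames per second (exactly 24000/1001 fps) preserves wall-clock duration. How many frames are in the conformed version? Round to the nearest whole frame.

Frames at target rate = 333701 × (24000/1001) / (30000/1001) = 1334804/5 ≈ 266960.800.
Nearest whole frame: 266961.

266961 frames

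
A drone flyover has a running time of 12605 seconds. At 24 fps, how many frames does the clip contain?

Frames = 12605 × 24 = 302520.

302520 frames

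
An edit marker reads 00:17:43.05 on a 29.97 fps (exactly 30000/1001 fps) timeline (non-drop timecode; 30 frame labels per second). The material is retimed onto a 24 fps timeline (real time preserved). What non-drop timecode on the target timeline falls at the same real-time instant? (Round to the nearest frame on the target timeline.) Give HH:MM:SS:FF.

Source frame index: (0×3600 + 17×60 + 43) × 30 + 5 = 31895.
Real time: 31895 / (30000/1001) = 6385379/6000 s.
Target frame: (6385379/6000) × (24) = 6385379/250 ≈ 25541.516 → 25542.
At 24 labels/s: frame 25542 → 00:17:44:06.

00:17:44:06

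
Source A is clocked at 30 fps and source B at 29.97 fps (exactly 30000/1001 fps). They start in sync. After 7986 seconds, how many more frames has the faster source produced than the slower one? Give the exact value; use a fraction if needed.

21780/91 frames

A emits 30 × 7986 = 239580 frames; B emits 30000/1001 × 7986 = 21780000/91.
Difference = 21780/91 frames (≈ 239.3407); B is behind A.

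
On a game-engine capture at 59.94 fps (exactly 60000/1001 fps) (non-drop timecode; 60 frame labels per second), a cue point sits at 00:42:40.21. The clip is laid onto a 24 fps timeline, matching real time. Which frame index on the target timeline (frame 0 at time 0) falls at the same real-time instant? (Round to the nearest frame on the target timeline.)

Source frame index: (0×3600 + 42×60 + 40) × 60 + 21 = 153621.
Real time: 153621 / (60000/1001) = 51258207/20000 s.
Target frame: (51258207/20000) × (24) = 153774621/2500 ≈ 61509.848 → 61510.

frame 61510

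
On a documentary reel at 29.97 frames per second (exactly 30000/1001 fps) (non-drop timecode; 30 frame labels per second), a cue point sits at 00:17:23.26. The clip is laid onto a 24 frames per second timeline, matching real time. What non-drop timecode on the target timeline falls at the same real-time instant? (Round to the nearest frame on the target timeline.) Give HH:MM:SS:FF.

Source frame index: (0×3600 + 17×60 + 23) × 30 + 26 = 31316.
Real time: 31316 / (30000/1001) = 7836829/7500 s.
Target frame: (7836829/7500) × (24) = 15673658/625 ≈ 25077.853 → 25078.
At 24 labels/s: frame 25078 → 00:17:24:22.

00:17:24:22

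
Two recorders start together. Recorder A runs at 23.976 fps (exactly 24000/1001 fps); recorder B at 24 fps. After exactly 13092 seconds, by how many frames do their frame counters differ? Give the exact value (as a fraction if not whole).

314208/1001 frames

A emits 24000/1001 × 13092 = 314208000/1001 frames; B emits 24 × 13092 = 314208.
Difference = 314208/1001 frames (≈ 313.8941); B is ahead of A.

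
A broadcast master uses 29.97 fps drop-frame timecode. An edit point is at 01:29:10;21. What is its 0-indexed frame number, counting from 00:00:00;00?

Complete 10-minute blocks: 8, each 17982 frames → 143856.
Remaining 9 whole minutes in the current block: 1800 + 8 × 1798 = 16184 frames.
Within the current minute: 10 × 30 + 21 − 2 = 319 (labels ;00/;01 skipped at this minute). Total = 143856 + 16184 + 319 = 160359.

160359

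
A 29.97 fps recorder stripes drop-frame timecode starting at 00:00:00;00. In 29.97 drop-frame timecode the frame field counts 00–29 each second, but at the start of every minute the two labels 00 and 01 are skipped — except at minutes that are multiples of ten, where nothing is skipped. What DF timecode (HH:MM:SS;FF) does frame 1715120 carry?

15:53:47;26

Ten DF minutes hold 17982 frames, so frame 1715120 lies in block 95 (frames 1708290–1726271) with 6830 frames into that block.
The block's first minute is 1800 frames and the rest 1798 each; 6830 frames reaches minute 3, so 95 × 18 + 3 × 2 = 1716 labels have been skipped so far.
Adding those back, label number 1715120 + 1716 = 1716836 at 30 labels/s is 57227 s + 26 f = 15 h 53 min 47 s frame 26, i.e. 15:53:47;26.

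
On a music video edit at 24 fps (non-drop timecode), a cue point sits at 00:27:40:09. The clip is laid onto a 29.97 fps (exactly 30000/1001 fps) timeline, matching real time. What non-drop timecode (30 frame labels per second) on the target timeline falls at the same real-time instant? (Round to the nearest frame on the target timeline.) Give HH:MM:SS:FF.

00:27:38:21

Source frame index: (0×3600 + 27×60 + 40) × 24 + 9 = 39849.
Real time: 39849 / (24) = 13283/8 s.
Target frame: (13283/8) × (30000/1001) = 49811250/1001 ≈ 49761.489 → 49761.
At 30 labels/s: frame 49761 → 00:27:38:21.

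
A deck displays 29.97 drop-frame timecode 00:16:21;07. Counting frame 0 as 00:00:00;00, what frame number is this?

As if non-drop at 30 labels/s: (0 × 3600 + 16 × 60 + 21) × 30 + 7 = 29437.
Minute boundaries passed: 16; those not divisible by 10: 16 − 1 = 15; dropped labels = 2 × 15 = 30.
Actual frame index = 29437 − 30 = 29407.

29407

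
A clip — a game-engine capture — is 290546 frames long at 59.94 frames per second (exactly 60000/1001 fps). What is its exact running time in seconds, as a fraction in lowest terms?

Running time = 290546 ÷ (60000/1001) = 290546 × 1001/60000 = 145418273/30000 s.

145418273/30000 seconds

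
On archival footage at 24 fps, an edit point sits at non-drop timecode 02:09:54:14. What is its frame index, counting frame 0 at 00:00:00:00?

187070

Total seconds to the label: (2 × 3600 + 9 × 60 + 54) = 7794.
Frame index = 7794 × 24 + 14 = 187070.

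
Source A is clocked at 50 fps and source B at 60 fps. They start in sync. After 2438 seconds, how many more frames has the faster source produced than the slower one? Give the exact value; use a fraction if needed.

24380 frames

A emits 50 × 2438 = 121900 frames; B emits 60 × 2438 = 146280.
Difference = 24380 frames; B is ahead of A.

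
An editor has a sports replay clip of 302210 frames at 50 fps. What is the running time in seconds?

Running time = 302210 / (50) = 6044.2 s.

6044.2 seconds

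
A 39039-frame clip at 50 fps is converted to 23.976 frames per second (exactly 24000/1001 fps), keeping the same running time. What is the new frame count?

Target frames = source frames × (target rate / source rate) = 39039 × (24000/1001)/(50) = 39039 × 480/1001 = 18720.

18720 frames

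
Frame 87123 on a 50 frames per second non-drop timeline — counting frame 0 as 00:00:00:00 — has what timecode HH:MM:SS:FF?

87123 ÷ 50 = 1742 full seconds, remainder 23 frames.
1742 s = 0 h 29 min 2 s.
Timecode: 00:29:02:23.

00:29:02:23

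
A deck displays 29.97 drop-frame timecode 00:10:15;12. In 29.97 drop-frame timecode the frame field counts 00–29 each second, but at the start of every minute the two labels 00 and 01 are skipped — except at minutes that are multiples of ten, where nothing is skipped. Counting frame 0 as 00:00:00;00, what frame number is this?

As if non-drop at 30 labels/s: (0 × 3600 + 10 × 60 + 15) × 30 + 12 = 18462.
Minute boundaries passed: 10; those not divisible by 10: 10 − 1 = 9; dropped labels = 2 × 9 = 18.
Actual frame index = 18462 − 18 = 18444.

18444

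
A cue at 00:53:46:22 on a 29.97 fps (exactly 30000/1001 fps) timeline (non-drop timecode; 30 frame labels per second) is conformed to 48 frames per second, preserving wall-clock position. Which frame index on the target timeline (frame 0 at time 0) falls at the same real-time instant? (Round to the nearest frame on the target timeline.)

frame 155038

Source frame index: (0×3600 + 53×60 + 46) × 30 + 22 = 96802.
Real time: 96802 / (30000/1001) = 48449401/15000 s.
Target frame: (48449401/15000) × (48) = 96898802/625 ≈ 155038.083 → 155038.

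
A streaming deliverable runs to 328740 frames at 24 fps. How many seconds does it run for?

Running time = 328740 / (24) = 13697.5 s.

13697.5 seconds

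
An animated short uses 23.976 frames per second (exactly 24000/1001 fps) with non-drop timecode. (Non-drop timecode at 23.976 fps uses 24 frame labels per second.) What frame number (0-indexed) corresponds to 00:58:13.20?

83852

Total seconds to the label: (0 × 3600 + 58 × 60 + 13) = 3493.
Frame index = 3493 × 24 + 20 = 83852.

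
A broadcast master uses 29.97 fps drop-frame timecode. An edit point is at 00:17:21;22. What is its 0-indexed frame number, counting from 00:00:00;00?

31220

As if non-drop at 30 labels/s: (0 × 3600 + 17 × 60 + 21) × 30 + 22 = 31252.
Minute boundaries passed: 17; those not divisible by 10: 17 − 1 = 16; dropped labels = 2 × 16 = 32.
Actual frame index = 31252 − 32 = 31220.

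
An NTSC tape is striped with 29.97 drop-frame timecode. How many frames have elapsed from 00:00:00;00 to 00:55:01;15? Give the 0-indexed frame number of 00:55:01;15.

98945

Complete 10-minute blocks: 5, each 17982 frames → 89910.
Remaining 5 whole minutes in the current block: 1800 + 4 × 1798 = 8992 frames.
Within the current minute: 1 × 30 + 15 − 2 = 43 (labels ;00/;01 skipped at this minute). Total = 89910 + 8992 + 43 = 98945.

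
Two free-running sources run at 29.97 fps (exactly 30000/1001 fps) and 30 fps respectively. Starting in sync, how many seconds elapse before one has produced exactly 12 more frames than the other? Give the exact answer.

The gap grows by |30 − 30000/1001| = 30/1001 frames per second.
Time for a 12-frame gap: 12 ÷ (30/1001) = 400.4 s.

400.4 seconds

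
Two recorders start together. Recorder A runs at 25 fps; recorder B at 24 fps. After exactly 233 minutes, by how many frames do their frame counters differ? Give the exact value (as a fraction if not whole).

13980 frames

233 min = 13980 s.
A emits 25 × 13980 = 349500 frames; B emits 24 × 13980 = 335520.
Difference = 13980 frames; B is behind A.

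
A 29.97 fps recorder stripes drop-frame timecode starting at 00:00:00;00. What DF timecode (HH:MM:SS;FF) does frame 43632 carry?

00:24:15;26

Each 10-minute DF block holds 10 × 60 × 30 − 9 × 2 = 17982 frames. 43632 ÷ 17982 → 2 full blocks, remainder 7668.
Within the partial block the first minute is 1800 frames and each further minute 1798, so 4 further minute boundaries passed. Total skipped labels = 18 × 2 + 2 × 4 = 44.
Non-drop label index = 43632 + 44 = 43676; at 30 labels/s that is 00:24:15:26, i.e. DF 00:24:15;26.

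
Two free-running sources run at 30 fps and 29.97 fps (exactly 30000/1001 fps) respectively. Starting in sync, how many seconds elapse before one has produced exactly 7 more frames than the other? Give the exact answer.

7007/30 seconds

The gap grows by |30000/1001 − 30| = 30/1001 frames per second.
Time for a 7-frame gap: 7 ÷ (30/1001) = 7007/30 s.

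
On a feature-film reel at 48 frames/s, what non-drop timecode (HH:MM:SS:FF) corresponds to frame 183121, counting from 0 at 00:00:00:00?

183121 ÷ 48 = 3815 full seconds, remainder 1 frame.
3815 s = 1 h 3 min 35 s.
Timecode: 01:03:35:01.

01:03:35:01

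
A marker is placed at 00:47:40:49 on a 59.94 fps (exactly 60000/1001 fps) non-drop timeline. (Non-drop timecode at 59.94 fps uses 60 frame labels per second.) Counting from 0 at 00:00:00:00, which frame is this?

frame 171649

Total seconds to the label: (0 × 3600 + 47 × 60 + 40) = 2860.
Frame index = 2860 × 60 + 49 = 171649.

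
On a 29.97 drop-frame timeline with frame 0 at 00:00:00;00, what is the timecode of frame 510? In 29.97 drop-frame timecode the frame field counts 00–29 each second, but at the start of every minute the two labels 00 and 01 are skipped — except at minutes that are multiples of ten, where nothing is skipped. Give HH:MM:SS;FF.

00:00:17;00

Ten DF minutes hold 17982 frames, so frame 510 lies in block 0 (frames 0–17981) with 510 frames into that block.
The block's first minute is 1800 frames and the rest 1798 each; 510 frames reaches minute 0, so 0 × 18 + 0 × 2 = 0 labels have been skipped so far.
Adding those back, label number 510 + 0 = 510 at 30 labels/s is 17 s + 0 f = 0 h 0 min 17 s frame 0, i.e. 00:00:17;00.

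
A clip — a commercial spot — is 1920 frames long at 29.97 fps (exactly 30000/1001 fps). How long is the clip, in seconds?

64.064 seconds

Running time = 1920 / (30000/1001) = 64.064 s.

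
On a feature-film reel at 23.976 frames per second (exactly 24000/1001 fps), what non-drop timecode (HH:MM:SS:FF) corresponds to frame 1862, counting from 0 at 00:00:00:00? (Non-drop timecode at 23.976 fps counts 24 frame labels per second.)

1862 ÷ 24 = 77 full seconds, remainder 14 frames.
77 s = 0 h 1 min 17 s.
Timecode: 00:01:17:14.

00:01:17:14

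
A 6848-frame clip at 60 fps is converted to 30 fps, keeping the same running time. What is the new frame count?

Target frames = source frames × (target rate / source rate) = 6848 × (30)/(60) = 6848 × 1/2 = 3424.

3424 frames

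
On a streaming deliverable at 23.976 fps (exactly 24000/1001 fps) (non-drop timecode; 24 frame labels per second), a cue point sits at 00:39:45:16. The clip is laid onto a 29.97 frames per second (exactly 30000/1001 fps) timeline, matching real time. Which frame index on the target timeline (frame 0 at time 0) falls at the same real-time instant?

frame 71570

Source frame index: (0×3600 + 39×60 + 45) × 24 + 16 = 57256.
Real time: 57256 / (24000/1001) = 7164157/3000 s.
Target frame: (7164157/3000) × (30000/1001) = 71570.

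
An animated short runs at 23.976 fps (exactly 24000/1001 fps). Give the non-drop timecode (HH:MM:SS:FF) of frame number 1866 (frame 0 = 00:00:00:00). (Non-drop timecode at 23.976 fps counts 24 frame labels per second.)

00:01:17:18

1866 ÷ 24 = 77 full seconds, remainder 18 frames.
77 s = 0 h 1 min 17 s.
Timecode: 00:01:17:18.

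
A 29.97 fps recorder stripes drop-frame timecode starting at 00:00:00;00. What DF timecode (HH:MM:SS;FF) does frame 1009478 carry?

Each 10-minute DF block holds 10 × 60 × 30 − 9 × 2 = 17982 frames. 1009478 ÷ 17982 → 56 full blocks, remainder 2486.
Within the partial block the first minute is 1800 frames and each further minute 1798, so 1 further minute boundary passed. Total skipped labels = 18 × 56 + 2 × 1 = 1010.
Non-drop label index = 1009478 + 1010 = 1010488; at 30 labels/s that is 09:21:22:28, i.e. DF 09:21:22;28.

09:21:22;28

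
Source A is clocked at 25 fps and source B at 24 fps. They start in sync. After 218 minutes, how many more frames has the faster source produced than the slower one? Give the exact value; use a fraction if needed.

218 min = 13080 s.
A emits 25 × 13080 = 327000 frames; B emits 24 × 13080 = 313920.
Difference = 13080 frames; B is behind A.

13080 frames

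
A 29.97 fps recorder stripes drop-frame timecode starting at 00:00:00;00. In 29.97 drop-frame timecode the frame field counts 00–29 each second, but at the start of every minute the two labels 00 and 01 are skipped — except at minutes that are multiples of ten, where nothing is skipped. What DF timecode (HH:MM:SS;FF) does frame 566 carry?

00:00:18;26

Ten DF minutes hold 17982 frames, so frame 566 lies in block 0 (frames 0–17981) with 566 frames into that block.
The block's first minute is 1800 frames and the rest 1798 each; 566 frames reaches minute 0, so 0 × 18 + 0 × 2 = 0 labels have been skipped so far.
Adding those back, label number 566 + 0 = 566 at 30 labels/s is 18 s + 26 f = 0 h 0 min 18 s frame 26, i.e. 00:00:18;26.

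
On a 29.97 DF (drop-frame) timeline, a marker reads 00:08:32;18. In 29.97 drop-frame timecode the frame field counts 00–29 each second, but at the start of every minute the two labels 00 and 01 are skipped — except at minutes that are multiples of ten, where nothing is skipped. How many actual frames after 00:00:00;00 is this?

As if non-drop at 30 labels/s: (0 × 3600 + 8 × 60 + 32) × 30 + 18 = 15378.
Minute boundaries passed: 8; those not divisible by 10: 8 − 0 = 8; dropped labels = 2 × 8 = 16.
Actual frame index = 15378 − 16 = 15362.

15362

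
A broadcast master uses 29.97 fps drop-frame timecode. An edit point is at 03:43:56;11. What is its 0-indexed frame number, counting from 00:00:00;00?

402689

As if non-drop at 30 labels/s: (3 × 3600 + 43 × 60 + 56) × 30 + 11 = 403091.
Minute boundaries passed: 223; those not divisible by 10: 223 − 22 = 201; dropped labels = 2 × 201 = 402.
Actual frame index = 403091 − 402 = 402689.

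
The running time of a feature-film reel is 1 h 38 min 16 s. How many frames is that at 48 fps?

283008 frames

1 h 38 min 16 s = 5896 s.
Frames = 5896 × 48 = 283008.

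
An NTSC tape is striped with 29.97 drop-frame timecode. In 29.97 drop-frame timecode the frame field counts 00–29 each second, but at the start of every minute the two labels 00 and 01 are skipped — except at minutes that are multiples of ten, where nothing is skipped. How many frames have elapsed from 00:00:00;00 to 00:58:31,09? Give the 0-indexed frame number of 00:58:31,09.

105233

Complete 10-minute blocks: 5, each 17982 frames → 89910.
Remaining 8 whole minutes in the current block: 1800 + 7 × 1798 = 14386 frames.
Within the current minute: 31 × 30 + 9 − 2 = 937 (labels ;00/;01 skipped at this minute). Total = 89910 + 14386 + 937 = 105233.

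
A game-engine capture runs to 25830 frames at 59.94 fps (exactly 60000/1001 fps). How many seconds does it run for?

Running time = 25830 / (60000/1001) = 430.9305 s.

430.9305 seconds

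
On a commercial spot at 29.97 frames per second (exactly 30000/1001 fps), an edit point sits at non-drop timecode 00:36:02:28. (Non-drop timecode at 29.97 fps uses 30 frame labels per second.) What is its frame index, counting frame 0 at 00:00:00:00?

frame 64888

Total seconds to the label: (0 × 3600 + 36 × 60 + 2) = 2162.
Frame index = 2162 × 30 + 28 = 64888.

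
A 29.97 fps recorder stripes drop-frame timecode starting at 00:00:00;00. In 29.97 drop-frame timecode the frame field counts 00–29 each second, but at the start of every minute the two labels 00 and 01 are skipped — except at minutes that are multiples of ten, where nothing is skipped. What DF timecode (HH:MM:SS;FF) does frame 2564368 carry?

Each 10-minute DF block holds 10 × 60 × 30 − 9 × 2 = 17982 frames. 2564368 ÷ 17982 → 142 full blocks, remainder 10924.
Within the partial block the first minute is 1800 frames and each further minute 1798, so 6 further minute boundaries passed. Total skipped labels = 18 × 142 + 2 × 6 = 2568.
Non-drop label index = 2564368 + 2568 = 2566936; at 30 labels/s that is 23:46:04:16, i.e. DF 23:46:04;16.

23:46:04;16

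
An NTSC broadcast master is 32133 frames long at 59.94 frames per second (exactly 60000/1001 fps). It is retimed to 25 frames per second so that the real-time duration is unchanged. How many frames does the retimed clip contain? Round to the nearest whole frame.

13402 frames

Frames at target rate = 32133 × (25) / (60000/1001) = 10721711/800 ≈ 13402.139.
Nearest whole frame: 13402.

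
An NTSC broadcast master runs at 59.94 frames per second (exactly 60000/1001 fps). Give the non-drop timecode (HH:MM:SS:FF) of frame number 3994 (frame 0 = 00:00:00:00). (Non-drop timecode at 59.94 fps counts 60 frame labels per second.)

3994 ÷ 60 = 66 full seconds, remainder 34 frames.
66 s = 0 h 1 min 6 s.
Timecode: 00:01:06:34.

00:01:06:34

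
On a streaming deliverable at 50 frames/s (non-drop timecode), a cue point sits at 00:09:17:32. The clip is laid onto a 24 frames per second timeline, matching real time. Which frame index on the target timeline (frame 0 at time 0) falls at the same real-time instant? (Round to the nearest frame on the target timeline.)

Source frame index: (0×3600 + 9×60 + 17) × 50 + 32 = 27882.
Real time: 27882 / (50) = 13941/25 s.
Target frame: (13941/25) × (24) = 334584/25 ≈ 13383.360 → 13383.

frame 13383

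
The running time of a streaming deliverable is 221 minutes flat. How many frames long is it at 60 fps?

795600 frames

221 min = 13260 s.
Frames = 13260 × 60 = 795600.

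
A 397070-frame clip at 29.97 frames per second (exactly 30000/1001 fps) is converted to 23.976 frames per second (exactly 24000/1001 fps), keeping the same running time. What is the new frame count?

317656 frames

Target frames = source frames × (target rate / source rate) = 397070 × (24000/1001)/(30000/1001) = 397070 × 4/5 = 317656.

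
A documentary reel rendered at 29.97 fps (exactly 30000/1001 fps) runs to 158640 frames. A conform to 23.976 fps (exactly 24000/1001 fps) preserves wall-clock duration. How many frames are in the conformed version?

126912 frames

Target frames = source frames × (target rate / source rate) = 158640 × (24000/1001)/(30000/1001) = 158640 × 4/5 = 126912.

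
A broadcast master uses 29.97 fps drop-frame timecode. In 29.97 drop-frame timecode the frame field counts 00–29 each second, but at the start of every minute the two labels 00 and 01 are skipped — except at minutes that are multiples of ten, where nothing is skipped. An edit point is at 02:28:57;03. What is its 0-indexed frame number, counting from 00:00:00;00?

267845

As if non-drop at 30 labels/s: (2 × 3600 + 28 × 60 + 57) × 30 + 3 = 268113.
Minute boundaries passed: 148; those not divisible by 10: 148 − 14 = 134; dropped labels = 2 × 134 = 268.
Actual frame index = 268113 − 268 = 267845.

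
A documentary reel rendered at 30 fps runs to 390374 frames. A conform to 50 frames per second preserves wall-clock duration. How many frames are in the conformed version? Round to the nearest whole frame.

650623 frames

Frames at target rate = 390374 × (50) / (30) = 1951870/3 ≈ 650623.333.
Nearest whole frame: 650623.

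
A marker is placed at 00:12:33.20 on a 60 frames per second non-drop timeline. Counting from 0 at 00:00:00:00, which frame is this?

Total seconds to the label: (0 × 3600 + 12 × 60 + 33) = 753.
Frame index = 753 × 60 + 20 = 45200.

frame 45200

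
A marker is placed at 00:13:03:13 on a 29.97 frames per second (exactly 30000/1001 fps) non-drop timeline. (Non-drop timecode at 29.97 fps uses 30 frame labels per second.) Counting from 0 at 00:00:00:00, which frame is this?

Total seconds to the label: (0 × 3600 + 13 × 60 + 3) = 783.
Frame index = 783 × 30 + 13 = 23503.

23503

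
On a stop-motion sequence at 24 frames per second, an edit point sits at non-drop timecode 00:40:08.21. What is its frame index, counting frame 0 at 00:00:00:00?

Total seconds to the label: (0 × 3600 + 40 × 60 + 8) = 2408.
Frame index = 2408 × 24 + 21 = 57813.

57813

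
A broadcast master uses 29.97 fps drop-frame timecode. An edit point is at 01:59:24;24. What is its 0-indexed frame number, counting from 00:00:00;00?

As if non-drop at 30 labels/s: (1 × 3600 + 59 × 60 + 24) × 30 + 24 = 214944.
Minute boundaries passed: 119; those not divisible by 10: 119 − 11 = 108; dropped labels = 2 × 108 = 216.
Actual frame index = 214944 − 216 = 214728.

214728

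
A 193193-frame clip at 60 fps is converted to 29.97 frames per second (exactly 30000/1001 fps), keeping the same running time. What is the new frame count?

Target frames = source frames × (target rate / source rate) = 193193 × (30000/1001)/(60) = 193193 × 500/1001 = 96500.

96500 frames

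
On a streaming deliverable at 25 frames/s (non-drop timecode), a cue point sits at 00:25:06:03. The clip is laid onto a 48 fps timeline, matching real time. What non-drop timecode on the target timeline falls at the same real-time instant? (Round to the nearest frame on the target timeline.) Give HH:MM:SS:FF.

00:25:06:06

Source frame index: (0×3600 + 25×60 + 6) × 25 + 3 = 37653.
Real time: 37653 / (25) = 37653/25 s.
Target frame: (37653/25) × (48) = 1807344/25 ≈ 72293.760 → 72294.
At 48 labels/s: frame 72294 → 00:25:06:06.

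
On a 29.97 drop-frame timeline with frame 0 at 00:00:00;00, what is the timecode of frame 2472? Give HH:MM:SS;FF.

Each 10-minute DF block holds 10 × 60 × 30 − 9 × 2 = 17982 frames. 2472 ÷ 17982 → 0 full blocks, remainder 2472.
Within the partial block the first minute is 1800 frames and each further minute 1798, so 1 further minute boundary passed. Total skipped labels = 18 × 0 + 2 × 1 = 2.
Non-drop label index = 2472 + 2 = 2474; at 30 labels/s that is 00:01:22:14, i.e. DF 00:01:22;14.

00:01:22;14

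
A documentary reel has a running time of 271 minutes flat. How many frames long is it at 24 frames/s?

390240 frames

271 min = 16260 s.
Frames = 16260 × 24 = 390240.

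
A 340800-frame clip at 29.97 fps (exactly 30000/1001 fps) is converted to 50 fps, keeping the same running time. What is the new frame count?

Target frames = source frames × (target rate / source rate) = 340800 × (50)/(30000/1001) = 340800 × 1001/600 = 568568.

568568 frames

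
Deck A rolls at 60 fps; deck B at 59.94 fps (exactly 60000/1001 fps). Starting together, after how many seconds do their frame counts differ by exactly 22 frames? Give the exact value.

The gap grows by |60000/1001 − 60| = 60/1001 frames per second.
Time for a 22-frame gap: 22 ÷ (60/1001) = 11011/30 s.

11011/30 seconds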